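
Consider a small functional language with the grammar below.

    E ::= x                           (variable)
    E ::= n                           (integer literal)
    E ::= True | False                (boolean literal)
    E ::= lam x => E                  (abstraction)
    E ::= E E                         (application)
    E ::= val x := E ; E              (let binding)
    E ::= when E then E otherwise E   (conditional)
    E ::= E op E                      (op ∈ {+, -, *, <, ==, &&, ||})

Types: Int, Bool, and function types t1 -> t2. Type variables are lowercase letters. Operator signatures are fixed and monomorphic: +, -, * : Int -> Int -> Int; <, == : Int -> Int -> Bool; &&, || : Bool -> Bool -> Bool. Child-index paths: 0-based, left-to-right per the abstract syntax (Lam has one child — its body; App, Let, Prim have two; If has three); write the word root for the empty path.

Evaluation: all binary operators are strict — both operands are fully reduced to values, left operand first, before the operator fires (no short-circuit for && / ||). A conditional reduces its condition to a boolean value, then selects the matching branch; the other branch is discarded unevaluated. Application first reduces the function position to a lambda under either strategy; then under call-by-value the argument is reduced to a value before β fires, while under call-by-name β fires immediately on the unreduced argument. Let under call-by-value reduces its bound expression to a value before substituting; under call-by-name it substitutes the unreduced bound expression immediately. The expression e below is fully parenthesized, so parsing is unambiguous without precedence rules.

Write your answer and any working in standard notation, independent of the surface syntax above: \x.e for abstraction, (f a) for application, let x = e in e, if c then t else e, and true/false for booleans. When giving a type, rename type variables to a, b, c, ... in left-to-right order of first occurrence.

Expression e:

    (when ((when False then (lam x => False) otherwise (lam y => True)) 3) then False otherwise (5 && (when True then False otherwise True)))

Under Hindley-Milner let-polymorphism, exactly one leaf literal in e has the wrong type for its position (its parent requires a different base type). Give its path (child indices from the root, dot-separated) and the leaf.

Derivation:
  unify Bool ~ Bool
\x._ : a -> Bool
\y._ : b -> Bool
  unify a -> Bool ~ b -> Bool
  unify a ~ b
  unify Bool ~ Bool
  unify b -> Bool ~ Int -> c
  unify b ~ Int
  unify Bool ~ c
_ _ : Bool
  unify Bool ~ Bool
  unify Int ~ Bool
  FAIL: mismatch Int ~ Bool

Answer: 2.0 : 5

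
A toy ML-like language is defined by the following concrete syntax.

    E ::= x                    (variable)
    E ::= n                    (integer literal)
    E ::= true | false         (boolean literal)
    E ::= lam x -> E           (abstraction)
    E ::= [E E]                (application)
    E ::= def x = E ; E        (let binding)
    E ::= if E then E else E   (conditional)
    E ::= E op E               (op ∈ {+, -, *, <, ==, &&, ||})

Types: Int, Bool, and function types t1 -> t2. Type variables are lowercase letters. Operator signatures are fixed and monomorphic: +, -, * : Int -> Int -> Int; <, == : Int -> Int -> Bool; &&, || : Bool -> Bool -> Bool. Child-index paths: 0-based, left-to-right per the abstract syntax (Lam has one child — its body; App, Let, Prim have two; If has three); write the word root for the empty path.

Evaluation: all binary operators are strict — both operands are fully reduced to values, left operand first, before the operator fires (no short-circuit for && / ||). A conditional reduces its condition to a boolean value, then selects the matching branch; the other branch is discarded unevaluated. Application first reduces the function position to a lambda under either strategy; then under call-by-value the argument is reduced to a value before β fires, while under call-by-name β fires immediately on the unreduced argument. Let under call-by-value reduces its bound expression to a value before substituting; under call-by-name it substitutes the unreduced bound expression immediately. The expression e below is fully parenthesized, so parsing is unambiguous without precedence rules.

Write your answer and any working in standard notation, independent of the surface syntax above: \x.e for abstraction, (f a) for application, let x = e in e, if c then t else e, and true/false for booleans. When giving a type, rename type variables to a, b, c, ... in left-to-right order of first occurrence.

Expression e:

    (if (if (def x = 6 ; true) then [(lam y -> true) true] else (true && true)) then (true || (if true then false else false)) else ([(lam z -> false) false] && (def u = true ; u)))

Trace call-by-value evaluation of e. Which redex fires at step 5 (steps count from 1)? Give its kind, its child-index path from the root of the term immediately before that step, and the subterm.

Trace:
step 0: (if (if (let x = 6 in true) then ((\y.true) true) else (true && true)) then (true || (if true then false else false)) else (((\z.false) false) && (let u = true in u)))
step 1: [let@0.0] (if (if true then ((\y.true) true) else (true && true)) then (true || (if true then false else false)) else (((\z.false) false) && (let u = true in u)))
step 2: [if@0] (if ((\y.true) true) then (true || (if true then false else false)) else (((\z.false) false) && (let u = true in u)))
step 3: [beta@0] (if true then (true || (if true then false else false)) else (((\z.false) false) && (let u = true in u)))
step 4: [if@root] (true || (if true then false else false))
step 5: [if@1] (true || false)

Answer: if at 1 : (if true then false else false)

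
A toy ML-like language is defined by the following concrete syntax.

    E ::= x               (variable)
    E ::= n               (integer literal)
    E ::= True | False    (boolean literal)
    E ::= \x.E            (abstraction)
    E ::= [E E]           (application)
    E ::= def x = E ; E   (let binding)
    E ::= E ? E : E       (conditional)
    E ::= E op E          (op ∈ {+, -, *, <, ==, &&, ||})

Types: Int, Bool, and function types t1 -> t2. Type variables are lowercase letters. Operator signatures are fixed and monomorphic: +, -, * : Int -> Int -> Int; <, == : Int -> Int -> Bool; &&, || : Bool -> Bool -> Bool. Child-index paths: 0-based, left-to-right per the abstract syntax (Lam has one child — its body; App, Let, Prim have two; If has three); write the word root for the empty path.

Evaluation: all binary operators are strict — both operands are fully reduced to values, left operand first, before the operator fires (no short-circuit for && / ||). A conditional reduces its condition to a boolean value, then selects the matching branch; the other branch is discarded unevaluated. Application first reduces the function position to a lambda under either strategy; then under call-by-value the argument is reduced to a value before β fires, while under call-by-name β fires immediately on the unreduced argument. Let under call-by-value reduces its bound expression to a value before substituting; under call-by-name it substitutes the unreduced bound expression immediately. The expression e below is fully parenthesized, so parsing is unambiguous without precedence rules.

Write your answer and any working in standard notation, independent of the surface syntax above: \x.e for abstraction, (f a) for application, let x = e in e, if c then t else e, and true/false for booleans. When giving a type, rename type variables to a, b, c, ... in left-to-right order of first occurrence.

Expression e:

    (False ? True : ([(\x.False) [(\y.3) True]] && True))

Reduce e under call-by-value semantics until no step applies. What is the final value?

Answer: false

Working:
step 0: (if false then true else (((\x.false) ((\y.3) true)) && true))
step 1: [if@root] (((\x.false) ((\y.3) true)) && true)
step 2: [beta@0.1] (((\x.false) 3) && true)
step 3: [beta@0] (false && true)
step 4: [delta@root] false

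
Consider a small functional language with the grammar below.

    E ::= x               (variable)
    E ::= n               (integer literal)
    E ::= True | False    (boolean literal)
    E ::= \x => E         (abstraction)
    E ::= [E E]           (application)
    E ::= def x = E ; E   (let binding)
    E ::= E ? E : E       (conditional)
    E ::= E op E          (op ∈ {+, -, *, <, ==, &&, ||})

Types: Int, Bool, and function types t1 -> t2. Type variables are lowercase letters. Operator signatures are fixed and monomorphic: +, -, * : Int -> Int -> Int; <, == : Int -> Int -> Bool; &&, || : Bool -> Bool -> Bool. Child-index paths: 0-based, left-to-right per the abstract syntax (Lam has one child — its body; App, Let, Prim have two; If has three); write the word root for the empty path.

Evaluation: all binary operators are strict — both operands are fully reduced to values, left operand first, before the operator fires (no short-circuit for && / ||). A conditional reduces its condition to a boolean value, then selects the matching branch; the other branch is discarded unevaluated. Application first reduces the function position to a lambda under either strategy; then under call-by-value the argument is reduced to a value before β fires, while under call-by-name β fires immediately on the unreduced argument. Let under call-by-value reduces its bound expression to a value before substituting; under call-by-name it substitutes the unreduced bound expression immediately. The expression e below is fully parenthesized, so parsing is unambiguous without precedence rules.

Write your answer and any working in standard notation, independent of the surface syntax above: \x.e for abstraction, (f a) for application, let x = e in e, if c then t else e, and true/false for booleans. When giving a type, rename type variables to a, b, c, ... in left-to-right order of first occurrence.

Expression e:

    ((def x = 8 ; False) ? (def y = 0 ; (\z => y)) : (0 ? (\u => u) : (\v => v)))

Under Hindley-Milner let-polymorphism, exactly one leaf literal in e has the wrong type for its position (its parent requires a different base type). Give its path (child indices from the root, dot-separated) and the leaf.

Answer: 2.0 : 0

Working:
let x : Int
  unify Bool ~ Bool
let y : Int
y : Int
\z._ : a -> Int
  unify Int ~ Bool
  FAIL: mismatch Int ~ Bool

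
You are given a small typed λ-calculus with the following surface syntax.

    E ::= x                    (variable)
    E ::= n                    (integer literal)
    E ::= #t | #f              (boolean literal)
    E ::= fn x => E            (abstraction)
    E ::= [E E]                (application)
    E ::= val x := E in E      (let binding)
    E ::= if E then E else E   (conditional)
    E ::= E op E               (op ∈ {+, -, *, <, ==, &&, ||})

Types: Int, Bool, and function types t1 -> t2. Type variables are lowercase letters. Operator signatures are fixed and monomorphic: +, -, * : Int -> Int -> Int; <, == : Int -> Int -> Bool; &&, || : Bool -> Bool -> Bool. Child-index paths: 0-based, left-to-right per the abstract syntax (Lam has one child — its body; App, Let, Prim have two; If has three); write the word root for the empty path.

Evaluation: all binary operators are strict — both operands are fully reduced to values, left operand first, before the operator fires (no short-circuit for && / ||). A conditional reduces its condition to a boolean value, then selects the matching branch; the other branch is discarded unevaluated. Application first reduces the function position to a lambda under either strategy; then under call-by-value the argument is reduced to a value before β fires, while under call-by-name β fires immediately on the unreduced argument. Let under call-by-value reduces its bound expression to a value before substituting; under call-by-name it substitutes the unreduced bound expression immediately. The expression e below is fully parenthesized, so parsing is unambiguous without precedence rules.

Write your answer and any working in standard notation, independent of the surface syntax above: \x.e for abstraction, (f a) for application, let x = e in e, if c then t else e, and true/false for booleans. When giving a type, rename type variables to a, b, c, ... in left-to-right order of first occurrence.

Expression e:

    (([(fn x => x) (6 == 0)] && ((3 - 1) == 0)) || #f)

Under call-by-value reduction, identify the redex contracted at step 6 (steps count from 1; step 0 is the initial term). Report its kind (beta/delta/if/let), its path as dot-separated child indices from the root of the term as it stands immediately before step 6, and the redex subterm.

Answer: delta at root : (false || false)

Trace:
step 0: ((((\x.x) (6 == 0)) && ((3 - 1) == 0)) || false)
step 1: [delta@0.0.1] ((((\x.x) false) && ((3 - 1) == 0)) || false)
step 2: [beta@0.0] ((false && ((3 - 1) == 0)) || false)
step 3: [delta@0.1.0] ((false && (2 == 0)) || false)
step 4: [delta@0.1] ((false && false) || false)
step 5: [delta@0] (false || false)
step 6: [delta@root] false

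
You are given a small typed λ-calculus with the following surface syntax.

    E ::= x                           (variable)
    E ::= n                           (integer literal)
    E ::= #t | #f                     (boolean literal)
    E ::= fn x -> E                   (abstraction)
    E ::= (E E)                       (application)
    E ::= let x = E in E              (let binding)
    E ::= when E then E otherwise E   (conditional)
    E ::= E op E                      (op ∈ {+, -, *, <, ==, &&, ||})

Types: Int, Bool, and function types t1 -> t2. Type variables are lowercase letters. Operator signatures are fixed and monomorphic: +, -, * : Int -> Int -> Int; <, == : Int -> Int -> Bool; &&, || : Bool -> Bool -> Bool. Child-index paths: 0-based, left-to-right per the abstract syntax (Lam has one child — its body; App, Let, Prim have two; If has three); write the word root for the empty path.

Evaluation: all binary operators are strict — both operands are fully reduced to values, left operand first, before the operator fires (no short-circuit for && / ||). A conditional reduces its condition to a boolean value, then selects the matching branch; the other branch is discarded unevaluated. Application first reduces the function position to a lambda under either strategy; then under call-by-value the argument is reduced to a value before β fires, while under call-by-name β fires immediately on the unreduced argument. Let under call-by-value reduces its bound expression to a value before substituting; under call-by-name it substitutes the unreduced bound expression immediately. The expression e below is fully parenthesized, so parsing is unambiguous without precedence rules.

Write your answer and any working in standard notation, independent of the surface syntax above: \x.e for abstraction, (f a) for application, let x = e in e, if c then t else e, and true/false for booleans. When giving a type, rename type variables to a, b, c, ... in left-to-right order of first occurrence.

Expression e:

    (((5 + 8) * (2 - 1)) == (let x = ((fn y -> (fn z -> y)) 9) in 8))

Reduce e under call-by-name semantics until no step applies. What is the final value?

Derivation:
step 0: (((5 + 8) * (2 - 1)) == (let x = ((\y.(\z.y)) 9) in 8))
step 1: [delta@0.0] ((13 * (2 - 1)) == (let x = ((\y.(\z.y)) 9) in 8))
step 2: [delta@0.1] ((13 * 1) == (let x = ((\y.(\z.y)) 9) in 8))
step 3: [delta@0] (13 == (let x = ((\y.(\z.y)) 9) in 8))
step 4: [let@1] (13 == 8)
step 5: [delta@root] false

Answer: false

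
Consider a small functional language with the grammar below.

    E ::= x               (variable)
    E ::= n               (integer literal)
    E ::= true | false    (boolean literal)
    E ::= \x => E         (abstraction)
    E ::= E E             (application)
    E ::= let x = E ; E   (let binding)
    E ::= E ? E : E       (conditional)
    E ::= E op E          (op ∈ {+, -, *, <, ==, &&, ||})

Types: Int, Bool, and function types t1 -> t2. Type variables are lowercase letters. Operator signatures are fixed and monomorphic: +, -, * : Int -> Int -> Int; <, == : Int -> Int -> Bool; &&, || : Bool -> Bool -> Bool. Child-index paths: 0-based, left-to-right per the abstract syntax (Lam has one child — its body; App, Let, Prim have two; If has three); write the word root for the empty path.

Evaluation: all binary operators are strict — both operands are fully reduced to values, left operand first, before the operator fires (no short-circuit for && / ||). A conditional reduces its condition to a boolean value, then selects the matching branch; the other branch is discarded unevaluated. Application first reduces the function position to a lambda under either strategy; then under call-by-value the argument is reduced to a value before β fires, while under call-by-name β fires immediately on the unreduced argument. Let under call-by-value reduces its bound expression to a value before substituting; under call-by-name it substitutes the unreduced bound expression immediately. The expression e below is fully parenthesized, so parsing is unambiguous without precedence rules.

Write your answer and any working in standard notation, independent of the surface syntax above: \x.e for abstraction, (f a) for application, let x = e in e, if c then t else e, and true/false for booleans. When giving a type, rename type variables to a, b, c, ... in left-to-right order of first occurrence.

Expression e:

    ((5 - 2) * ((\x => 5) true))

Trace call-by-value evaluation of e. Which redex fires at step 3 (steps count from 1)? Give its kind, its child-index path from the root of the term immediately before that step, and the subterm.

Answer: delta at root : (3 * 5)

Trace:
step 0: ((5 - 2) * ((\x.5) true))
step 1: [delta@0] (3 * ((\x.5) true))
step 2: [beta@1] (3 * 5)
step 3: [delta@root] 15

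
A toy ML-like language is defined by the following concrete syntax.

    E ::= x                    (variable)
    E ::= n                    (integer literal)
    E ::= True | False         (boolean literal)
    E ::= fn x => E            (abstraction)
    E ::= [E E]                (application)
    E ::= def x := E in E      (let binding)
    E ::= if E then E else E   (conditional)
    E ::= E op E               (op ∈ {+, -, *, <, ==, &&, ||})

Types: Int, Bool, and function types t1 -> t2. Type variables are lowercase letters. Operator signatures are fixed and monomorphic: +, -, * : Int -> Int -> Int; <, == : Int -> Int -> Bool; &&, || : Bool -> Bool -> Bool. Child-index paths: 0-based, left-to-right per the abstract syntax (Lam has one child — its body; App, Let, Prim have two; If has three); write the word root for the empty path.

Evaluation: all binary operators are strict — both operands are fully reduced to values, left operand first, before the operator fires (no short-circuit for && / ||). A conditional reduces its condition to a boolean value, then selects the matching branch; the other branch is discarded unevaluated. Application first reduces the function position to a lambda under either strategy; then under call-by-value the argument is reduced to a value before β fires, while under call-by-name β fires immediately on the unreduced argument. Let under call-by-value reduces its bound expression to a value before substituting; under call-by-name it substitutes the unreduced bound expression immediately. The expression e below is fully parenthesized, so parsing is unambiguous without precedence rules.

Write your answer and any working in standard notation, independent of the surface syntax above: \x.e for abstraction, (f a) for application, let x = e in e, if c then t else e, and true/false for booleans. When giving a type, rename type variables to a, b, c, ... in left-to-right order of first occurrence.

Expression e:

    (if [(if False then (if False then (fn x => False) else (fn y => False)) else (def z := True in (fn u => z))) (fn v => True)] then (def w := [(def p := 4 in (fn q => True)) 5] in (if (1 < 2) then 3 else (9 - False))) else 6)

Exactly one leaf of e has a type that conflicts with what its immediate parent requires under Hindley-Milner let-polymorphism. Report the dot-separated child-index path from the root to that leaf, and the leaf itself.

Answer: 1.1.2.1 : false

Trace:
  unify Bool ~ Bool
  unify Bool ~ Bool
\x._ : a -> Bool
\y._ : b -> Bool
  unify a -> Bool ~ b -> Bool
  unify a ~ b
  unify Bool ~ Bool
let z : Bool
z : Bool
\u._ : c -> Bool
  unify b -> Bool ~ c -> Bool
  unify b ~ c
  unify Bool ~ Bool
\v._ : d -> Bool
  unify c -> Bool ~ (d -> Bool) -> e
  unify c ~ d -> Bool
  unify Bool ~ e
_ _ : Bool
  unify Bool ~ Bool
let p : Int
\q._ : f -> Bool
  unify f -> Bool ~ Int -> g
  unify f ~ Int
  unify Bool ~ g
_ _ : Bool
let w : Bool
  unify Int ~ Int
  unify Int ~ Int
  unify Bool ~ Bool
  unify Int ~ Int
  unify Bool ~ Int
  FAIL: mismatch Bool ~ Int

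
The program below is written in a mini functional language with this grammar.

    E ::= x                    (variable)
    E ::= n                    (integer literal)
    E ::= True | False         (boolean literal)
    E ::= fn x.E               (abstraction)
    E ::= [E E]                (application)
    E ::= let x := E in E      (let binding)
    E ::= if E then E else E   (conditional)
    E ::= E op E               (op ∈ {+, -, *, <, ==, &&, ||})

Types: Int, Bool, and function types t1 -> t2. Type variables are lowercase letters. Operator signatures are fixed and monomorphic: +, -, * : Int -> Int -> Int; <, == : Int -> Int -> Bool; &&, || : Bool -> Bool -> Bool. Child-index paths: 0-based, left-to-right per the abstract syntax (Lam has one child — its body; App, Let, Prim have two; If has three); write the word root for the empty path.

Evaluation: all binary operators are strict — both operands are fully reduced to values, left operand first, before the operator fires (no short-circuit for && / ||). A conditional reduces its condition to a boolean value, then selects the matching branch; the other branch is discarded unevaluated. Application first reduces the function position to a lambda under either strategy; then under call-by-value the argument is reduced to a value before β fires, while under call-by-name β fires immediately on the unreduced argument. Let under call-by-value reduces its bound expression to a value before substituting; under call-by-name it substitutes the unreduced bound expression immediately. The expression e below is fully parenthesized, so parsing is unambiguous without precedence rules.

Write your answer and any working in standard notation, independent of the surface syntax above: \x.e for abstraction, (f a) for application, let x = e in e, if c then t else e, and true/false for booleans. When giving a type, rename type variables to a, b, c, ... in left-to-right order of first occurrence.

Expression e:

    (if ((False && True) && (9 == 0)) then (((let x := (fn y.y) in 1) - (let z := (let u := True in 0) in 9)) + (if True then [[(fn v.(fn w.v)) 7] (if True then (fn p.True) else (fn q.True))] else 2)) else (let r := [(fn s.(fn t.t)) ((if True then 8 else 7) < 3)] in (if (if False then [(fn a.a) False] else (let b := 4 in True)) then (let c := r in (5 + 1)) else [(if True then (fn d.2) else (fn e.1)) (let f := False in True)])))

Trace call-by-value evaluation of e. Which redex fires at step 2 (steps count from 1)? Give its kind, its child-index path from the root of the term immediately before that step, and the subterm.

Working:
step 0: (if ((false && true) && (9 == 0)) then (((let x = (\y.y) in 1) - (let z = (let u = true in 0) in 9)) + (if true then (((\v.(\w.v)) 7) (if true then (\p.true) else (\q.true))) else 2)) else (let r = ((\s.(\t.t)) ((if true then 8 else 7) < 3)) in (if (if false then ((\a.a) false) else (let b = 4 in true)) then (let c = r in (5 + 1)) else ((if true then (\d.2) else (\e.1)) (let f = false in true)))))
step 1: [delta@0.0] (if (false && (9 == 0)) then (((let x = (\y.y) in 1) - (let z = (let u = true in 0) in 9)) + (if true then (((\v.(\w.v)) 7) (if true then (\p.true) else (\q.true))) else 2)) else (let r = ((\s.(\t.t)) ((if true then 8 else 7) < 3)) in (if (if false then ((\a.a) false) else (let b = 4 in true)) then (let c = r in (5 + 1)) else ((if true then (\d.2) else (\e.1)) (let f = false in true)))))
step 2: [delta@0.1] (if (false && false) then (((let x = (\y.y) in 1) - (let z = (let u = true in 0) in 9)) + (if true then (((\v.(\w.v)) 7) (if true then (\p.true) else (\q.true))) else 2)) else (let r = ((\s.(\t.t)) ((if true then 8 else 7) < 3)) in (if (if false then ((\a.a) false) else (let b = 4 in true)) then (let c = r in (5 + 1)) else ((if true then (\d.2) else (\e.1)) (let f = false in true)))))

Answer: delta at 0.1 : (9 == 0)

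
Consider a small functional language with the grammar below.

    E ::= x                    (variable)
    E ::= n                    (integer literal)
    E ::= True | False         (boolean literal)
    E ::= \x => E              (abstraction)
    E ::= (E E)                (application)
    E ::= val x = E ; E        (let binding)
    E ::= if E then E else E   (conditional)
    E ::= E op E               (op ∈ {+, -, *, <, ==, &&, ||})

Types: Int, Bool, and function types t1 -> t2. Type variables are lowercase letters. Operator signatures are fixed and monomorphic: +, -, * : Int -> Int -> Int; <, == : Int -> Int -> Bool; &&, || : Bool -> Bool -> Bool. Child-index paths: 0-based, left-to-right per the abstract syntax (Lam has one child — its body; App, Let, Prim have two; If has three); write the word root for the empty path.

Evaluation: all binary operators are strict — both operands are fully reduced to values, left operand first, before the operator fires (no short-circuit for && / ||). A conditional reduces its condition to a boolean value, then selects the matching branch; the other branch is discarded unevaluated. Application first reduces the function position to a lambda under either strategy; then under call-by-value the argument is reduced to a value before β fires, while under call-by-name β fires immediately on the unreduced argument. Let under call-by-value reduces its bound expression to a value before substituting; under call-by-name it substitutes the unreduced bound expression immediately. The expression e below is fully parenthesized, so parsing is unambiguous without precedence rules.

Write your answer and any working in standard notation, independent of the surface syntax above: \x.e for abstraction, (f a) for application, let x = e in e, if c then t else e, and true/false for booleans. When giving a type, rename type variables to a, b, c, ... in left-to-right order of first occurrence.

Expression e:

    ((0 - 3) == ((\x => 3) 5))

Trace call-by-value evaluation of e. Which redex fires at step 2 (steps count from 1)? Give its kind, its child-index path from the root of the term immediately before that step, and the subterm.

Answer: beta at 1 : ((\x.3) 5)

Derivation:
step 0: ((0 - 3) == ((\x.3) 5))
step 1: [delta@0] (-3 == ((\x.3) 5))
step 2: [beta@1] (-3 == 3)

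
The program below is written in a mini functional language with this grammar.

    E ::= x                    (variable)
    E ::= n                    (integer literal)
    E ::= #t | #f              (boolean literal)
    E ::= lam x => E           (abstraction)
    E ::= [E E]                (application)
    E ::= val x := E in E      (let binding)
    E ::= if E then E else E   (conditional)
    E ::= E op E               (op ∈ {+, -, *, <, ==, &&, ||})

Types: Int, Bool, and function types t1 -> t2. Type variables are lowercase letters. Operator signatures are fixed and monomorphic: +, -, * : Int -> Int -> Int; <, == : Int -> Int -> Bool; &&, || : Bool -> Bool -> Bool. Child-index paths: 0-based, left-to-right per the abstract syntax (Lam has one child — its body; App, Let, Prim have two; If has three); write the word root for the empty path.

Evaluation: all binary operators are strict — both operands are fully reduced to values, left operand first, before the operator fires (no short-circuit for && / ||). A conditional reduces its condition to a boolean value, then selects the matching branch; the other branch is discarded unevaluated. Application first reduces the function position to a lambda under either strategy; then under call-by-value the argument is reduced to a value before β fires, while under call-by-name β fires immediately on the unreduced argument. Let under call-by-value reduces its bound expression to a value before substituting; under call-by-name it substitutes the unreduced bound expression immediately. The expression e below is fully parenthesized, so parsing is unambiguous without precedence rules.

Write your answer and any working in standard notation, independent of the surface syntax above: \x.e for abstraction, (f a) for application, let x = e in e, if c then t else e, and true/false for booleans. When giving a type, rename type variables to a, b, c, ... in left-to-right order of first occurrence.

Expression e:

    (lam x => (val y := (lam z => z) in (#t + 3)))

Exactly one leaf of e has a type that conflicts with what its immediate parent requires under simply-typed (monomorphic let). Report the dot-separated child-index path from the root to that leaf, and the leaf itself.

Working:
z : b
\z._ : b -> b
let y : b -> b
  unify Bool ~ Int
  FAIL: mismatch Bool ~ Int

Answer: 0.1.0 : true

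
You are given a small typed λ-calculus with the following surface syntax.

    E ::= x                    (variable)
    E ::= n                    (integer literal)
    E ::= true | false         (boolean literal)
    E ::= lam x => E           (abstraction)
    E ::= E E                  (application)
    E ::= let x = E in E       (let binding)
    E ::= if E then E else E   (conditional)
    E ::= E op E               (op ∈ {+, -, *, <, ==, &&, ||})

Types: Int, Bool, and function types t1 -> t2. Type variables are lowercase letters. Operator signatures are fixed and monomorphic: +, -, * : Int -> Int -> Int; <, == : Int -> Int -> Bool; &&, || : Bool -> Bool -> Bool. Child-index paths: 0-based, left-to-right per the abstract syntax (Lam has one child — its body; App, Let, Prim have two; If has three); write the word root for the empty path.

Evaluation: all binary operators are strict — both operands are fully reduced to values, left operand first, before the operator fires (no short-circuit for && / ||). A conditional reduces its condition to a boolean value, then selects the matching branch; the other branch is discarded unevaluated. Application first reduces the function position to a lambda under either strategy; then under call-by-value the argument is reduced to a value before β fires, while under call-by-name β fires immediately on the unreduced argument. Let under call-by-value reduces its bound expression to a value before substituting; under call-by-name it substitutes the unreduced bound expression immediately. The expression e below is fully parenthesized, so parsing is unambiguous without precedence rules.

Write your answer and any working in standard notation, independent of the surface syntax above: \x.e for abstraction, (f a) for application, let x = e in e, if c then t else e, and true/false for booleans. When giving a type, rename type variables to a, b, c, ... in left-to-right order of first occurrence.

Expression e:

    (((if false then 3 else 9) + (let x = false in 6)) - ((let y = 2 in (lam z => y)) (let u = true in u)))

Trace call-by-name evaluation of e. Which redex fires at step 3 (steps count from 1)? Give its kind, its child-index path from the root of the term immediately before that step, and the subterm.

Working:
step 0: (((if false then 3 else 9) + (let x = false in 6)) - ((let y = 2 in (\z.y)) (let u = true in u)))
step 1: [if@0.0] ((9 + (let x = false in 6)) - ((let y = 2 in (\z.y)) (let u = true in u)))
step 2: [let@0.1] ((9 + 6) - ((let y = 2 in (\z.y)) (let u = true in u)))
step 3: [delta@0] (15 - ((let y = 2 in (\z.y)) (let u = true in u)))

Answer: delta at 0 : (9 + 6)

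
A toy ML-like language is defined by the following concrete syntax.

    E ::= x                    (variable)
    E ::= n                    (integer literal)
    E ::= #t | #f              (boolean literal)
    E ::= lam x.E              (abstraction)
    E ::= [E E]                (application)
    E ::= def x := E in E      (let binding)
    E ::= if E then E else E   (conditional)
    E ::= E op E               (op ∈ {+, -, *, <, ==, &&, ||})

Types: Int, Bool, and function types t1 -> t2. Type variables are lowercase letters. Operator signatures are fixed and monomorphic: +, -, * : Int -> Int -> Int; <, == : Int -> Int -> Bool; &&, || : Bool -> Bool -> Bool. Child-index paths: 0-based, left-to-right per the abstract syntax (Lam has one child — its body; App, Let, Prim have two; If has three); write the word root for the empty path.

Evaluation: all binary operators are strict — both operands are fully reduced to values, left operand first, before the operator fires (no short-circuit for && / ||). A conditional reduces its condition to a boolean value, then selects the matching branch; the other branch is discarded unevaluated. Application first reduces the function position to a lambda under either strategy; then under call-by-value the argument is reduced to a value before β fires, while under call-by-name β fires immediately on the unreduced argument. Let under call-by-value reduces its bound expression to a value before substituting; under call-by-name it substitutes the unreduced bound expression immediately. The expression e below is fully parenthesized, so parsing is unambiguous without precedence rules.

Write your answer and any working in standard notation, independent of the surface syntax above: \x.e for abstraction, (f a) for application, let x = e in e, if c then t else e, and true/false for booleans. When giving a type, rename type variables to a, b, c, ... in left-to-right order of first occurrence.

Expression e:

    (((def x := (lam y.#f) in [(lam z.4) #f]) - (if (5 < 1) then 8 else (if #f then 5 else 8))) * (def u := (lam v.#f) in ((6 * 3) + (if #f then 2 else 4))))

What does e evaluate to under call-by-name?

Answer: -88

Trace:
step 0: (((let x = (\y.false) in ((\z.4) false)) - (if (5 < 1) then 8 else (if false then 5 else 8))) * (let u = (\v.false) in ((6 * 3) + (if false then 2 else 4))))
step 1: [let@0.0] ((((\z.4) false) - (if (5 < 1) then 8 else (if false then 5 else 8))) * (let u = (\v.false) in ((6 * 3) + (if false then 2 else 4))))
step 2: [beta@0.0] ((4 - (if (5 < 1) then 8 else (if false then 5 else 8))) * (let u = (\v.false) in ((6 * 3) + (if false then 2 else 4))))
step 3: [delta@0.1.0] ((4 - (if false then 8 else (if false then 5 else 8))) * (let u = (\v.false) in ((6 * 3) + (if false then 2 else 4))))
step 4: [if@0.1] ((4 - (if false then 5 else 8)) * (let u = (\v.false) in ((6 * 3) + (if false then 2 else 4))))
step 5: [if@0.1] ((4 - 8) * (let u = (\v.false) in ((6 * 3) + (if false then 2 else 4))))
step 6: [delta@0] (-4 * (let u = (\v.false) in ((6 * 3) + (if false then 2 else 4))))
step 7: [let@1] (-4 * ((6 * 3) + (if false then 2 else 4)))
step 8: [delta@1.0] (-4 * (18 + (if false then 2 else 4)))
step 9: [if@1.1] (-4 * (18 + 4))
step 10: [delta@1] (-4 * 22)
step 11: [delta@root] -88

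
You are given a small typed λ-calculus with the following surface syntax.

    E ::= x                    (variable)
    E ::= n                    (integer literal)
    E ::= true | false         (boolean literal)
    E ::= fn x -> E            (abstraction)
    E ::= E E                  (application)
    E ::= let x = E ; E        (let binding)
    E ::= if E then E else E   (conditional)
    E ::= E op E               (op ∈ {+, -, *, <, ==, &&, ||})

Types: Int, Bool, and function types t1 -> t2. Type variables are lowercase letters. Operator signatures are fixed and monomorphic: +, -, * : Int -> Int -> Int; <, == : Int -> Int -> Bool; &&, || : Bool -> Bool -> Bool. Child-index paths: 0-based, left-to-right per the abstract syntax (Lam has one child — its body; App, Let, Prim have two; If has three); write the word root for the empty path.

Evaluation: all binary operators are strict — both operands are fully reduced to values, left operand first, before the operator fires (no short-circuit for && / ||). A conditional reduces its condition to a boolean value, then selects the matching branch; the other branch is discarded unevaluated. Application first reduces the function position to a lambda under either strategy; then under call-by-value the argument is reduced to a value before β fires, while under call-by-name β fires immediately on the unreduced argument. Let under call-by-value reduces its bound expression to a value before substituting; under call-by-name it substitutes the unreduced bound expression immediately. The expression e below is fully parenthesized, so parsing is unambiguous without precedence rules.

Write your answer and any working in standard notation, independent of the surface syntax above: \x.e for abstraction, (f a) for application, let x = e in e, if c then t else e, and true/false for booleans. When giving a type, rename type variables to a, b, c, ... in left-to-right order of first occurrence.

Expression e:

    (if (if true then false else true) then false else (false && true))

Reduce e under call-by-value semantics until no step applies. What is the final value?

Answer: false

Derivation:
step 0: (if (if true then false else true) then false else (false && true))
step 1: [if@0] (if false then false else (false && true))
step 2: [if@root] (false && true)
step 3: [delta@root] false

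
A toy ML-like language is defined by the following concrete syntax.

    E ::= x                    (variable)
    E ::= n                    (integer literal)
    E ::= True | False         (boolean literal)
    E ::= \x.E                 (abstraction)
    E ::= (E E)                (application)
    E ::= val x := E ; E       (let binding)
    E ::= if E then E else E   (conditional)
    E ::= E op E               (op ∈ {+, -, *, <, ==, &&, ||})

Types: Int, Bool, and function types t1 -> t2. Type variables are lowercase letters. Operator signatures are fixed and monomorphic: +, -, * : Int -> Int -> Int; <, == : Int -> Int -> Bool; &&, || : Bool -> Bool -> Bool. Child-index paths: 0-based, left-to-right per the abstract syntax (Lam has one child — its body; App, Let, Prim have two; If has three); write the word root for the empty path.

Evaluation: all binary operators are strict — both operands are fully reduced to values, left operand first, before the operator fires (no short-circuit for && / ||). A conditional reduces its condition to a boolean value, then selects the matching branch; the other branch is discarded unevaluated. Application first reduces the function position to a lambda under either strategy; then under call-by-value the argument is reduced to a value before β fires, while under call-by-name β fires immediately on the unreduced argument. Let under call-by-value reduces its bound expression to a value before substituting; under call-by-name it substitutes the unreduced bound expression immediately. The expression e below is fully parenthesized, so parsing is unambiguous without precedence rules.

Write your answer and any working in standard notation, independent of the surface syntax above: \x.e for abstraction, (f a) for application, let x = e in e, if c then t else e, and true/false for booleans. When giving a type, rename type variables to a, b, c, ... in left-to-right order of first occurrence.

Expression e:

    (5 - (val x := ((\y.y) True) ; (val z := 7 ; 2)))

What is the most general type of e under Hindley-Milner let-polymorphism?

Answer: Int

Derivation:
  unify Int ~ Int
y : a
\y._ : a -> a
  unify a -> a ~ Bool -> b
  unify a ~ Bool
  unify Bool ~ b
_ _ : Bool
let x : Bool
let z : Int
  unify Int ~ Int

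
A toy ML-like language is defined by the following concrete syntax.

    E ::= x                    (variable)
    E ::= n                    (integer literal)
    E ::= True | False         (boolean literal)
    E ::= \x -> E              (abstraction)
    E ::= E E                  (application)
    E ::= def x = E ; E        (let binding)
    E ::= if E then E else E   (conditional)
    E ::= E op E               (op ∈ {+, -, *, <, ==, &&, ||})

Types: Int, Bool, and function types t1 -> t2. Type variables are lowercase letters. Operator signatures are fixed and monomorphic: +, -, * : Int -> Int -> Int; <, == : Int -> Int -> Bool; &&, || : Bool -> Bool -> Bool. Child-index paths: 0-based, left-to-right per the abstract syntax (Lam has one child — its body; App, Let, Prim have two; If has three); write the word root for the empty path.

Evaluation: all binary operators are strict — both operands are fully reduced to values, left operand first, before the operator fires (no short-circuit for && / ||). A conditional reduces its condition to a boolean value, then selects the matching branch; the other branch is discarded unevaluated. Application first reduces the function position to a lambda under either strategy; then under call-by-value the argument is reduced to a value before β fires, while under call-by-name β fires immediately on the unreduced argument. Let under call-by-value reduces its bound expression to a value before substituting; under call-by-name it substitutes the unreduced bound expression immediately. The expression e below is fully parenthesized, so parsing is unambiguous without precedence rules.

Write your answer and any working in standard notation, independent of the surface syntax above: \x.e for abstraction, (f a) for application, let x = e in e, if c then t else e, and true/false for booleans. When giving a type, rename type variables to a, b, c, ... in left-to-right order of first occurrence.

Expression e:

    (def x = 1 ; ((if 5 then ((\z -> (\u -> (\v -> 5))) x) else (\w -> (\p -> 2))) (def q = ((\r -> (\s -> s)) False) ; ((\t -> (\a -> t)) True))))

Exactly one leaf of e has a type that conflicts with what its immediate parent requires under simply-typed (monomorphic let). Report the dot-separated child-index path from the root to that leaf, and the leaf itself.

Working:
let x : Int
  unify Int ~ Bool
  FAIL: mismatch Int ~ Bool

Answer: 1.0.0 : 5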